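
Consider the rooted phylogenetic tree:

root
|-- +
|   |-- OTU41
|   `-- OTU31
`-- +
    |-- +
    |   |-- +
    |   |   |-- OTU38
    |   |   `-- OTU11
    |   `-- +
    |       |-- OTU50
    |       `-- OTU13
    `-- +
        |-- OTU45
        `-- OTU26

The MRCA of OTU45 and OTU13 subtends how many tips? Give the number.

6

The MRCA of OTU45 and OTU13 is the node subtending (((OTU38,OTU11),(OTU50,OTU13)),(OTU45,OTU26)).
That clade contains 6 terminal taxa: OTU11, OTU13, OTU26, OTU38, OTU45, OTU50.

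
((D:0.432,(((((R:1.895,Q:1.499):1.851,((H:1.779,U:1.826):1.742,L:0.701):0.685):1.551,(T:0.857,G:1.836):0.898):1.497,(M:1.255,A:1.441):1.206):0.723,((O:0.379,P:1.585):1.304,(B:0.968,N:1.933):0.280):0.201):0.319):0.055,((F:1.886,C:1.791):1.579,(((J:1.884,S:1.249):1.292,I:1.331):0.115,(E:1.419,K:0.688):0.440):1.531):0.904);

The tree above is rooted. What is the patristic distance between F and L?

9.900

The path runs F → … → MRCA → … → L; the MRCA is the root of the tree.
Branch lengths along that path: 1.886 + 1.579 + 0.904 + 0.055 + 0.319 + 0.723 + 1.497 + 1.551 + 0.685 + 0.701 = 9.900.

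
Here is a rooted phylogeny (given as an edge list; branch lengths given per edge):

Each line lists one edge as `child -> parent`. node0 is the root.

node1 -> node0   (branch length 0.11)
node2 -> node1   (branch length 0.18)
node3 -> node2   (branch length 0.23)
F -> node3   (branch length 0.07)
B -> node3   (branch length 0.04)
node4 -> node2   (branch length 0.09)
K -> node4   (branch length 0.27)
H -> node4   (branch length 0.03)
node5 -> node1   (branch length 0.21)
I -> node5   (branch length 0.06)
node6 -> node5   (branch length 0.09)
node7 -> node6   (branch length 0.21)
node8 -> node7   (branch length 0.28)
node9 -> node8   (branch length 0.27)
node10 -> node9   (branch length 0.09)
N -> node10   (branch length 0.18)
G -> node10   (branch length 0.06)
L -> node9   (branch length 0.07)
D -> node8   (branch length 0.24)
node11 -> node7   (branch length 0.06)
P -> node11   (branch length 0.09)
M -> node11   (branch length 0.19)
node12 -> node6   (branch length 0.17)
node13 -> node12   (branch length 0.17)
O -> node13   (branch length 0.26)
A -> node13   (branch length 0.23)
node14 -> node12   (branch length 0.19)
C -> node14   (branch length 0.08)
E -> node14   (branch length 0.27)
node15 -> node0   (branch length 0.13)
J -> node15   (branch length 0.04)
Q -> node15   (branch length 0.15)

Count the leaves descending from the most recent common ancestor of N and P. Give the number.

6

The MRCA of N and P is the node subtending ((((N,G),L),D),(P,M)).
That clade contains 6 terminal taxa: D, G, L, M, N, P.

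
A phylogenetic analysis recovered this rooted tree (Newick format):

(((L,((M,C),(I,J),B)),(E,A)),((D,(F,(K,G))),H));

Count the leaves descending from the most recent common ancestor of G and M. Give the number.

13

The MRCA of G and M is the root, so the clade is the entire tree.
That clade contains 13 terminal taxa: A, B, C, D, E, F, G, H, I, J, K, L, M.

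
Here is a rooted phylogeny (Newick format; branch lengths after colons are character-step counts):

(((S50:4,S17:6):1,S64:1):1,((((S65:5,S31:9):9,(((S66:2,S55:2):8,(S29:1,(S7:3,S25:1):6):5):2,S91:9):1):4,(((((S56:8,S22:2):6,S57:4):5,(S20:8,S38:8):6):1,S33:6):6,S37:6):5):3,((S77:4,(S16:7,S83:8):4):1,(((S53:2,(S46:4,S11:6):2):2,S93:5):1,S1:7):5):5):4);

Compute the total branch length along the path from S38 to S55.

The path runs S38 → … → MRCA → … → S55; the MRCA is the node subtending (((S65,S31),(((S66,S55),(S29,(S7,S25))),S91)),(((((S56,S22),S57),(S20,S38)),S33),S37)).
Branch lengths along that path: 8 + 6 + 1 + 6 + 5 + 4 + 1 + 2 + 8 + 2 = 43.

43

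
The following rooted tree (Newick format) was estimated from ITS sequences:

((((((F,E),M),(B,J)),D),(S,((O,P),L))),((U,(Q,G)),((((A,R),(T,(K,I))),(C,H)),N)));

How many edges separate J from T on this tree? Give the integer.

The MRCA of J and T is the root of the tree.
From J up to that node: 5 branches. From T up to the same node: 6 branches. Total: 5 + 6 = 11.

11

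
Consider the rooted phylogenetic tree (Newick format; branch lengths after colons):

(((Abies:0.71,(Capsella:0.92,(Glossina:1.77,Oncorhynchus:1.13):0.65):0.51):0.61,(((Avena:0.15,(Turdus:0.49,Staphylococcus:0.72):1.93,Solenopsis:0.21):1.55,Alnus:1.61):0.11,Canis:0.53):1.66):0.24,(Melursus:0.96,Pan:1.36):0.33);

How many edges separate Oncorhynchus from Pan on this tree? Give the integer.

The MRCA of Oncorhynchus and Pan is the root of the tree.
From Oncorhynchus up to that node: 5 branches. From Pan up to the same node: 2 branches. Total: 5 + 2 = 7.

7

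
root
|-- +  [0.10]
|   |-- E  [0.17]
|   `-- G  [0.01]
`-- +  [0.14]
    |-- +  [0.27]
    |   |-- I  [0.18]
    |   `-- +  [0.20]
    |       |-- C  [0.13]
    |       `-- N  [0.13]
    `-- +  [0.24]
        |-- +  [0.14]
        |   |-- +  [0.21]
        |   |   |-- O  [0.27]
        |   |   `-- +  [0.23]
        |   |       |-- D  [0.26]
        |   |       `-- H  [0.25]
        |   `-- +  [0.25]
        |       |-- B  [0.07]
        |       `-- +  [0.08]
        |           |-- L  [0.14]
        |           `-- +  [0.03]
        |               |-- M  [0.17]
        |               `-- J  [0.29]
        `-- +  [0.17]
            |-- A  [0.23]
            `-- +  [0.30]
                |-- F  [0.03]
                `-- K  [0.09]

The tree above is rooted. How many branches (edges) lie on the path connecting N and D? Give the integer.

8

The MRCA of N and D is the node subtending ((I,(C,N)),(((O,(D,H)),(B,(L,(M,J)))),(A,(F,K)))).
From N up to that node: 3 branches. From D up to the same node: 5 branches. Total: 3 + 5 = 8.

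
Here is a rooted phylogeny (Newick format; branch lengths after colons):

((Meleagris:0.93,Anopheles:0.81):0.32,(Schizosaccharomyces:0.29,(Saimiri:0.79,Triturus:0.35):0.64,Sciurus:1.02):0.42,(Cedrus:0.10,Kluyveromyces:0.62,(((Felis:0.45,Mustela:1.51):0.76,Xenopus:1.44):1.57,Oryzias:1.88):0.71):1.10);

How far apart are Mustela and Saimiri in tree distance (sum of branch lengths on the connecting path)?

The path runs Mustela → … → MRCA → … → Saimiri; the MRCA is the root of the tree.
Branch lengths along that path: 1.51 + 0.76 + 1.57 + 0.71 + 1.10 + 0.42 + 0.64 + 0.79 = 7.50.

7.50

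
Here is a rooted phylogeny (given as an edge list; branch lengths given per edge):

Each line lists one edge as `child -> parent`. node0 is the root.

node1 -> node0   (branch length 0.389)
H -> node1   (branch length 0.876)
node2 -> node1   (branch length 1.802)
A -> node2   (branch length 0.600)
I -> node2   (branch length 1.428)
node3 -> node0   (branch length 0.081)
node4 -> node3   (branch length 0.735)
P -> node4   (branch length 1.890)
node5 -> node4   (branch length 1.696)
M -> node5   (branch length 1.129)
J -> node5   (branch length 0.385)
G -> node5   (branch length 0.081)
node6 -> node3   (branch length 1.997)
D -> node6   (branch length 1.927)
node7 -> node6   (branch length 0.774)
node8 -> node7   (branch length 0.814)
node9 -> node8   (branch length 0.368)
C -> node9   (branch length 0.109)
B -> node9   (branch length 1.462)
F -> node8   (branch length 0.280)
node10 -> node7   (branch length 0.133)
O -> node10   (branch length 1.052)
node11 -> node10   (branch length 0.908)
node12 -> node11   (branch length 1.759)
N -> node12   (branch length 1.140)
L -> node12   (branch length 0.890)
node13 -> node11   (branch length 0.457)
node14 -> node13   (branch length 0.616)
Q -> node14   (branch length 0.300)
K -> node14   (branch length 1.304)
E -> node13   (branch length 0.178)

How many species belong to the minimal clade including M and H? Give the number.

The MRCA of M and H is the root, so the clade is the entire tree.
That clade contains 17 terminal taxa: A, B, C, D, E, F, G, H, I, J, K, L, M, N, O, P, Q.

17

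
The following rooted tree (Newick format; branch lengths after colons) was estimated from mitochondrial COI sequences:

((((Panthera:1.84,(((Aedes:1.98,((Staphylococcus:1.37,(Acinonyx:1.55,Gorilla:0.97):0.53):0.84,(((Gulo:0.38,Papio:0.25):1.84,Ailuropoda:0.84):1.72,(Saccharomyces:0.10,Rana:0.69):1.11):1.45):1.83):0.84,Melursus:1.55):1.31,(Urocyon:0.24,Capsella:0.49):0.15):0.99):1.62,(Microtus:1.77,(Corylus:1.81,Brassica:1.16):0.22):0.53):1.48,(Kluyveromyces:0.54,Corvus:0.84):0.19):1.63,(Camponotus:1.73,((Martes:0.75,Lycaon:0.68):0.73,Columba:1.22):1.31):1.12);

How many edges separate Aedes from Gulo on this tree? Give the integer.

The MRCA of Aedes and Gulo is the node subtending (Aedes,((Staphylococcus,(Acinonyx,Gorilla)),(((Gulo,Papio),Ailuropoda),(Saccharomyces,Rana)))).
From Aedes up to that node: 1 branch. From Gulo up to the same node: 5 branches. Total: 1 + 5 = 6.

6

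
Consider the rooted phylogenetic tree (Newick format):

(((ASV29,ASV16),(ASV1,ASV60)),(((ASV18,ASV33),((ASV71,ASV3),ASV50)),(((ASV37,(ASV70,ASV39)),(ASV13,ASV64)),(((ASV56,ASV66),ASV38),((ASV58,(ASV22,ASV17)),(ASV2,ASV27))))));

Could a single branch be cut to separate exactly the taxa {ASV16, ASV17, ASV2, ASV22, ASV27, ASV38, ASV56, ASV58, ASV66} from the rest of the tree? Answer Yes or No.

The MRCA of the listed taxa is the root, so the smallest clade containing them is the whole tree.
That clade also contains ASV1, ASV13, ASV18, ASV29, ASV3, ASV33, ASV37, ASV39, ASV50, ASV60, ASV64, ASV70, ASV71, which are not in the proposed group, so the group is not monophyletic.

No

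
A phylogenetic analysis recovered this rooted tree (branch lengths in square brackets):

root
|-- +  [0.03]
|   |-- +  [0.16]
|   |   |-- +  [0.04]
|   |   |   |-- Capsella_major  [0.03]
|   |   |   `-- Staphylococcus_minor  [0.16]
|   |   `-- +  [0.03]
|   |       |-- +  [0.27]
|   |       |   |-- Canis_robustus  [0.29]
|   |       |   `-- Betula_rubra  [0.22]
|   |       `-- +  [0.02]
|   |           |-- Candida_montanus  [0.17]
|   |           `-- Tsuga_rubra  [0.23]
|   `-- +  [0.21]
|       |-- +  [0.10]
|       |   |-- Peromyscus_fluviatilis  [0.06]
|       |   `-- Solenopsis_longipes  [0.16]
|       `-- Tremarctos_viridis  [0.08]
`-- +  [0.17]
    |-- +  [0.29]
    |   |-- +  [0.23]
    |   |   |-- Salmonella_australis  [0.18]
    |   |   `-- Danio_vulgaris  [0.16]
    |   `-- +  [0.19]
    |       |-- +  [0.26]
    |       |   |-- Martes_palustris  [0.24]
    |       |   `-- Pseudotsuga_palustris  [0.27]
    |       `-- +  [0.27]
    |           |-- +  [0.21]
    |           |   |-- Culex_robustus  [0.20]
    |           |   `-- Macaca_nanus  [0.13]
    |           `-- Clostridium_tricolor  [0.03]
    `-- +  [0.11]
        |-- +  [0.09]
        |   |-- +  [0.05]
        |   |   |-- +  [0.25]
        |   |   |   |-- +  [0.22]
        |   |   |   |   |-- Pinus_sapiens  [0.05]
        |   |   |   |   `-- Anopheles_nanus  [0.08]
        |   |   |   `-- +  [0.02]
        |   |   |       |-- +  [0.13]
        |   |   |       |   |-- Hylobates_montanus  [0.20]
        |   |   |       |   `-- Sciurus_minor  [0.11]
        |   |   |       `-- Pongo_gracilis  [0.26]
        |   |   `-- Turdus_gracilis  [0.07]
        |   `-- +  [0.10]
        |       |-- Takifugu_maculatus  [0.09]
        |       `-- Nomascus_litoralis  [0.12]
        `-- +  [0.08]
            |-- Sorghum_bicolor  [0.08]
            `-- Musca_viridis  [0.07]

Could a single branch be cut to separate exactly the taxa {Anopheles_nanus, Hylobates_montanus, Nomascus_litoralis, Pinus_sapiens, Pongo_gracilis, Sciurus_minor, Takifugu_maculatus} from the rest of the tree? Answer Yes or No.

The MRCA of the listed taxa subtends ((((Pinus_sapiens,Anopheles_nanus),((Hylobates_montanus,Sciurus_minor),Pongo_gracilis)),Turdus_gracilis),(Takifugu_maculatus,Nomascus_litoralis)).
That clade also contains Turdus_gracilis, which is not in the proposed group, so the group is not monophyletic.

No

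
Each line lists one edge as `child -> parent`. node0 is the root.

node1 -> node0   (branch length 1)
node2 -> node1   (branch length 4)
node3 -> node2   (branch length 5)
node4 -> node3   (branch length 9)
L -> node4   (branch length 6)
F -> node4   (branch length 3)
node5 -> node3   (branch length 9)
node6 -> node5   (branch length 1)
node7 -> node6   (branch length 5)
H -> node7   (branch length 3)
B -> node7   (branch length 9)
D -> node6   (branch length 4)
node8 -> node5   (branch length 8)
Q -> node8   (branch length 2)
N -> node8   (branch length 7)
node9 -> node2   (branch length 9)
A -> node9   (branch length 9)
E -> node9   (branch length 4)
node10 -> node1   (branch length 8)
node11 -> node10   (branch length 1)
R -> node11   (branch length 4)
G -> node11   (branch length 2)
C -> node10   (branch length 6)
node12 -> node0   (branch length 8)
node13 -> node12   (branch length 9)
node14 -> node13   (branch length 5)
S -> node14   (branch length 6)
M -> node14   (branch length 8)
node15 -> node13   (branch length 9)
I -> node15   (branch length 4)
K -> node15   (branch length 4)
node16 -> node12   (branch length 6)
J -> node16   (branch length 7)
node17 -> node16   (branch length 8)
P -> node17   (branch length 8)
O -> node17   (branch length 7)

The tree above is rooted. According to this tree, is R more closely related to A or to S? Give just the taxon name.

A

The MRCA of R and A subtends ((((L,F),(((H,B),D),(Q,N))),(A,E)),((R,G),C)) (12 taxa).
The MRCA of R and S is the root, subtending the entire tree (19 taxa).
The first is nested inside the second, so R shares a more recent common ancestor with A.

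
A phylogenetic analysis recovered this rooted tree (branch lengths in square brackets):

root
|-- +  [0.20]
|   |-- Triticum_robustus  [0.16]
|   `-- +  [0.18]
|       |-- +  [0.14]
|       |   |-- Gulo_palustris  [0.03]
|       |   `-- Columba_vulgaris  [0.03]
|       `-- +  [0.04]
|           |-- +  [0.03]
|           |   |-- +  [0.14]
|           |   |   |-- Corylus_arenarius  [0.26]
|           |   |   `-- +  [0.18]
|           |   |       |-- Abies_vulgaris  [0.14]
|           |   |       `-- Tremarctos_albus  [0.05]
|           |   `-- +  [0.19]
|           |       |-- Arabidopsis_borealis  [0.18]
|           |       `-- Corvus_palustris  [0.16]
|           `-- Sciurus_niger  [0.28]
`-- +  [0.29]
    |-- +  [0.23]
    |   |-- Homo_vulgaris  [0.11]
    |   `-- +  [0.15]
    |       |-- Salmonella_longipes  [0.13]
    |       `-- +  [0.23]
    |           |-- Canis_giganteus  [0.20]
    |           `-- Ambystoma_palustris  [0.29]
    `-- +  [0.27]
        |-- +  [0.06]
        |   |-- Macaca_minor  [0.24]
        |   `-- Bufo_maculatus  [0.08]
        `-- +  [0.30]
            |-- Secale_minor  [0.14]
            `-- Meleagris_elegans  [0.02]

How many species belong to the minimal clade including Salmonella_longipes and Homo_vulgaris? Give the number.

4

The MRCA of Salmonella_longipes and Homo_vulgaris is the node subtending (Homo_vulgaris,(Salmonella_longipes,(Canis_giganteus,Ambystoma_palustris))).
That clade contains 4 terminal taxa: Ambystoma_palustris, Canis_giganteus, Homo_vulgaris, Salmonella_longipes.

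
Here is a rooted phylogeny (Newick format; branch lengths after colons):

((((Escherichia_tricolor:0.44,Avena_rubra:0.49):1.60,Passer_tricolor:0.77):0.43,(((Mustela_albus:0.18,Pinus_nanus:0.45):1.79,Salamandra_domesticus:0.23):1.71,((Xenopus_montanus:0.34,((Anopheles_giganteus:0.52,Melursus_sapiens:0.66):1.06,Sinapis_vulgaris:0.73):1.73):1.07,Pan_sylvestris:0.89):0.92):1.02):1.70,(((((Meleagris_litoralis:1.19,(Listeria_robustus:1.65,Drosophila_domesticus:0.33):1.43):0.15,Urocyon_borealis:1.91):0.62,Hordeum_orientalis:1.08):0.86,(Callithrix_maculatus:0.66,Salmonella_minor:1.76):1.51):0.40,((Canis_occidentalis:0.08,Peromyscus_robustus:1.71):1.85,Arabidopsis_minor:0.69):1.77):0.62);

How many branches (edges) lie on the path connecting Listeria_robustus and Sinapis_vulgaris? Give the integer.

The MRCA of Listeria_robustus and Sinapis_vulgaris is the root of the tree.
From Listeria_robustus up to that node: 7 branches. From Sinapis_vulgaris up to the same node: 6 branches. Total: 7 + 6 = 13.

13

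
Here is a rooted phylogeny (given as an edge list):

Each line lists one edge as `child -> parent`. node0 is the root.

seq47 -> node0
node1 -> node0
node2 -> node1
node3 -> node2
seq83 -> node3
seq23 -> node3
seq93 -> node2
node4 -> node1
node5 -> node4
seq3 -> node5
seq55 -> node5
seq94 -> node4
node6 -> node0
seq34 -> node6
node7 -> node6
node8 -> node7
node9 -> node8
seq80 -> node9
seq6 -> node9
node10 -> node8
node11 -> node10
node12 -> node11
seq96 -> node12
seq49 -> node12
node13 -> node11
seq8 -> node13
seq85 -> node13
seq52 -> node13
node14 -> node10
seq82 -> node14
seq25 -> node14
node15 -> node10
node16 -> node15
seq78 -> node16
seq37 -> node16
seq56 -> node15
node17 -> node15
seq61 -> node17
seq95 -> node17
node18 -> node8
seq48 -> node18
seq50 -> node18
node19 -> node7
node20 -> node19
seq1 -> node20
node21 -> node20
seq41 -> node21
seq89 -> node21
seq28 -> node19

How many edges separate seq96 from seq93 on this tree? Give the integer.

10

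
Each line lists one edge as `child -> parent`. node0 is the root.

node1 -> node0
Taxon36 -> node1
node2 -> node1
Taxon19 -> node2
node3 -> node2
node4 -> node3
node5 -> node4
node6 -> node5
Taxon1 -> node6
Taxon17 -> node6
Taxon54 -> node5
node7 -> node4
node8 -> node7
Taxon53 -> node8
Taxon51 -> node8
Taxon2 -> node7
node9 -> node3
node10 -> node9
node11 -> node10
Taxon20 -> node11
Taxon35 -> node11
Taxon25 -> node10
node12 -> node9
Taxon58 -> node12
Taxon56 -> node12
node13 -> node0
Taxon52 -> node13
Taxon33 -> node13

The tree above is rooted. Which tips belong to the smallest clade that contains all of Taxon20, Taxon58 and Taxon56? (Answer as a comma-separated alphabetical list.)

Taxon20, Taxon25, Taxon35, Taxon56, Taxon58

Tracing Taxon20: it sits inside (Taxon20,Taxon35).
Tracing Taxon58: it sits inside (Taxon58,Taxon56).
Tracing Taxon56: it sits inside (Taxon58,Taxon56).
The smallest clade enclosing all 3 is (((Taxon20,Taxon35),Taxon25),(Taxon58,Taxon56)); the answer is its 5 terminal taxa in alphabetical order.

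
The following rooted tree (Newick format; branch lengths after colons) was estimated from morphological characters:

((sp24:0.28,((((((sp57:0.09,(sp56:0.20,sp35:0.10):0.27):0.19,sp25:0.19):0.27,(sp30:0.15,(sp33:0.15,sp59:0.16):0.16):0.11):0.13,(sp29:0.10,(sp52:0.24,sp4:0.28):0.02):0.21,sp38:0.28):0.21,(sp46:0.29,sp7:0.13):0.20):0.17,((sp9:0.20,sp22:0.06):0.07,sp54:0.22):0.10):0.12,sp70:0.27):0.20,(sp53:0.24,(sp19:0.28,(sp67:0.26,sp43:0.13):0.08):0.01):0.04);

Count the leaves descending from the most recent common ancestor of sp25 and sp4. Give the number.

The MRCA of sp25 and sp4 is the node subtending ((((sp57,(sp56,sp35)),sp25),(sp30,(sp33,sp59))),(sp29,(sp52,sp4)),sp38).
That clade contains 11 terminal taxa: sp25, sp29, sp30, sp33, sp35, sp38, sp4, sp52, sp56, sp57, sp59.

11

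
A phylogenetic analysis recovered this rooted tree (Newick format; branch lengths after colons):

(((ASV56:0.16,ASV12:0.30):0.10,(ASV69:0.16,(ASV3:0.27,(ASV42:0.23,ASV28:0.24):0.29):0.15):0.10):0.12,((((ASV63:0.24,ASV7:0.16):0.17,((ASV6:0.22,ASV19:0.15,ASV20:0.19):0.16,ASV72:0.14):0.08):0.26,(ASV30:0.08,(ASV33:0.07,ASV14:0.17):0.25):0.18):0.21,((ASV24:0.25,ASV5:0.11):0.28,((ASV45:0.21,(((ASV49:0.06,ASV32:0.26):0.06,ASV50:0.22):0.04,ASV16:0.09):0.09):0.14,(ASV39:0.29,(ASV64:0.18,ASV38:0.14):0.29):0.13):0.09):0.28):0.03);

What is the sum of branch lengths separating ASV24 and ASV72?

1.50

The path runs ASV24 → … → MRCA → … → ASV72; the MRCA is the node subtending ((((ASV63,ASV7),((ASV6,ASV19,ASV20),ASV72)),(ASV30,(ASV33,ASV14))),((ASV24,ASV5),((ASV45,(((ASV49,ASV32),ASV50),ASV16)),(ASV39,(ASV64,ASV38))))).
Branch lengths along that path: 0.25 + 0.28 + 0.28 + 0.21 + 0.26 + 0.08 + 0.14 = 1.50.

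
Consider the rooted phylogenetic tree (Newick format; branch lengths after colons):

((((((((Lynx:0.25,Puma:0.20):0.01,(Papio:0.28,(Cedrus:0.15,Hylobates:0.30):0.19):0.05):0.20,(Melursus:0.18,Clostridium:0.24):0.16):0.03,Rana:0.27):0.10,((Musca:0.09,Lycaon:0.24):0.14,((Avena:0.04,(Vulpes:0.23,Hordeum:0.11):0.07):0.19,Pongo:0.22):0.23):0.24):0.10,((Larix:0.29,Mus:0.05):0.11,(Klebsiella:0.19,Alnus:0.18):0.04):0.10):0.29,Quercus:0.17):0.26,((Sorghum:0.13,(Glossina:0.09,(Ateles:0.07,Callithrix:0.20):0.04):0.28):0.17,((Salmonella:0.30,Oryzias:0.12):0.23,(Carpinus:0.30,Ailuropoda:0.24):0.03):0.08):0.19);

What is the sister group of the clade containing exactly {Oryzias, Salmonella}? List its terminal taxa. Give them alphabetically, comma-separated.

The clade containing exactly {Oryzias, Salmonella} attaches to the tree at the node subtending ((Salmonella,Oryzias),(Carpinus,Ailuropoda)).
The other lineage descending from that same node — the sister group — is (Carpinus,Ailuropoda); its 2 tips in alphabetical order are the answer.

Ailuropoda, Carpinus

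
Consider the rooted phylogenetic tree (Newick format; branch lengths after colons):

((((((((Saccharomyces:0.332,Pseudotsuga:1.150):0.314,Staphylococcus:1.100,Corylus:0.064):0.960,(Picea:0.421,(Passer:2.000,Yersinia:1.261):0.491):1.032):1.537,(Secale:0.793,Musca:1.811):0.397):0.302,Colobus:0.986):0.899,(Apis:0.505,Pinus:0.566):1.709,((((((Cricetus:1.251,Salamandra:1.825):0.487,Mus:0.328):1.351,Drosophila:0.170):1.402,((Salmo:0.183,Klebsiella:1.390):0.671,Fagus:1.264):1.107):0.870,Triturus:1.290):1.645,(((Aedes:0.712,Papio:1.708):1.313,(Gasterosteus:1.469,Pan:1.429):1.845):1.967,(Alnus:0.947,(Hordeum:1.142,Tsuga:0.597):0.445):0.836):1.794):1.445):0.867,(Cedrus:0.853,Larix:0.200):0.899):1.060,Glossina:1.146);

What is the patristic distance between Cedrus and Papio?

10.846

The path runs Cedrus → … → MRCA → … → Papio; the MRCA is the node subtending (((((((Saccharomyces,Pseudotsuga),Staphylococcus,Corylus),(Picea,(Passer,Yersinia))),(Secale,Musca)),Colobus),(Apis,Pinus),((((((Cricetus,Salamandra),Mus),Drosophila),((Salmo,Klebsiella),Fagus)),Triturus),(((Aedes,Papio),(Gasterosteus,Pan)),(Alnus,(Hordeum,Tsuga))))),(Cedrus,Larix)).
Branch lengths along that path: 0.853 + 0.899 + 0.867 + 1.445 + 1.794 + 1.967 + 1.313 + 1.708 = 10.846.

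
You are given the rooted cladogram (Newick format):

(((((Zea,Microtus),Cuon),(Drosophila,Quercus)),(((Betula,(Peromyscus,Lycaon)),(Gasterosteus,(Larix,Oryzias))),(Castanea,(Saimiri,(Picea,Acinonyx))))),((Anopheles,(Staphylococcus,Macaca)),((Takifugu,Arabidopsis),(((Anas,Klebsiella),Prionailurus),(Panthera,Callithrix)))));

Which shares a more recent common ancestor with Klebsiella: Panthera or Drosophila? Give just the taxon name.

Panthera

The MRCA of Klebsiella and Panthera subtends (((Anas,Klebsiella),Prionailurus),(Panthera,Callithrix)) (5 taxa).
The MRCA of Klebsiella and Drosophila is the root, subtending the entire tree (25 taxa).
The first is nested inside the second, so Klebsiella shares a more recent common ancestor with Panthera.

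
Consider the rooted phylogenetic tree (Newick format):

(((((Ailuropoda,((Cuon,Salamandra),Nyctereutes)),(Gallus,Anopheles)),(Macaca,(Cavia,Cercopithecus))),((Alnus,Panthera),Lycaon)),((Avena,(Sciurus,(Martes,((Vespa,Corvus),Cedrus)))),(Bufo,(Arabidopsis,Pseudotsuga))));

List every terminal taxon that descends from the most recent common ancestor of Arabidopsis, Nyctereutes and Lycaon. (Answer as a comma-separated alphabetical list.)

Ailuropoda, Alnus, Anopheles, Arabidopsis, Avena, Bufo, Cavia, Cedrus, Cercopithecus, Corvus, Cuon, Gallus, Lycaon, Macaca, Martes, Nyctereutes, Panthera, Pseudotsuga, Salamandra, Sciurus, Vespa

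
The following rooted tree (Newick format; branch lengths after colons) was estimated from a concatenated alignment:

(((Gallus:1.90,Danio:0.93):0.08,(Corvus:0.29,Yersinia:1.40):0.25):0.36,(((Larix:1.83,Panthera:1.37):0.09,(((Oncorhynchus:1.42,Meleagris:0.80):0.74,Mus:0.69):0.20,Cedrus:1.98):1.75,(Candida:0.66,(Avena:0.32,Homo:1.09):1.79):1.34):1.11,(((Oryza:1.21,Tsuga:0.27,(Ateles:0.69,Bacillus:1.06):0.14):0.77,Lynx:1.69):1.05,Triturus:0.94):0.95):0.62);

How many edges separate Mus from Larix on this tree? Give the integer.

5

The MRCA of Mus and Larix is the node subtending ((Larix,Panthera),(((Oncorhynchus,Meleagris),Mus),Cedrus),(Candida,(Avena,Homo))).
From Mus up to that node: 3 branches. From Larix up to the same node: 2 branches. Total: 3 + 2 = 5.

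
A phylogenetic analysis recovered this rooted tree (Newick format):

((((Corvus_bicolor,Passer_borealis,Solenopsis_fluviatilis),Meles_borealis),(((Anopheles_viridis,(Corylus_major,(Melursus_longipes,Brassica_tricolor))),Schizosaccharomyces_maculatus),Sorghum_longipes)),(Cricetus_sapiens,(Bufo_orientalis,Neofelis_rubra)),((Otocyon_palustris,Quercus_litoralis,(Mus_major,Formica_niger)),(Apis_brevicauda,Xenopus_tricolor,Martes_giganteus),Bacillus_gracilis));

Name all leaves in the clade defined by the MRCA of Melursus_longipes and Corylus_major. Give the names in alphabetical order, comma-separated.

Tracing Melursus_longipes: it sits inside (Melursus_longipes,Brassica_tricolor).
Tracing Corylus_major: it sits inside (Corylus_major,(Melursus_longipes,Brassica_tricolor)).
The smallest clade enclosing both is (Corylus_major,(Melursus_longipes,Brassica_tricolor)); the answer is its 3 terminal taxa in alphabetical order.

Brassica_tricolor, Corylus_major, Melursus_longipes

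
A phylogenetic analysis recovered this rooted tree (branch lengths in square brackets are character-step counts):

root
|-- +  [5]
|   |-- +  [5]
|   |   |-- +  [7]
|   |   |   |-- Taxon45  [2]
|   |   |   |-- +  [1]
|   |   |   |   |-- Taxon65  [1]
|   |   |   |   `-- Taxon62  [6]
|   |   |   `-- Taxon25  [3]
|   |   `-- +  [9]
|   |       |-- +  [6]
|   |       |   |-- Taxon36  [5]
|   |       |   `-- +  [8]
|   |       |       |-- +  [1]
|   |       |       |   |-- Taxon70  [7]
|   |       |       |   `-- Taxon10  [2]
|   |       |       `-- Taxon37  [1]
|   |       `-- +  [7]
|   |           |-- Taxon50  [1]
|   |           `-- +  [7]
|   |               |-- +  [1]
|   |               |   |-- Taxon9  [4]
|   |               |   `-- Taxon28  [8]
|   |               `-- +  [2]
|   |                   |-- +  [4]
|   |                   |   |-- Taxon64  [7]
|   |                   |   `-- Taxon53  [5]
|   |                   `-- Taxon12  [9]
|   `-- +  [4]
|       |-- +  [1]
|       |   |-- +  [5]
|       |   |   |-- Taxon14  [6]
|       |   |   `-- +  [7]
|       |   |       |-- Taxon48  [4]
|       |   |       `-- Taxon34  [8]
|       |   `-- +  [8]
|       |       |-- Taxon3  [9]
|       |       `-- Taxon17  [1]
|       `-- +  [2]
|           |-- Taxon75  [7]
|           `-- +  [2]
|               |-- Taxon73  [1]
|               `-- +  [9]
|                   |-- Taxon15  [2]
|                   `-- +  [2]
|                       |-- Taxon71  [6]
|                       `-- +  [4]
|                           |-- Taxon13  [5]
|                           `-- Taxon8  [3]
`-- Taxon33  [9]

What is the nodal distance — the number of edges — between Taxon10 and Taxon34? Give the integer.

The MRCA of Taxon10 and Taxon34 is the node subtending (((Taxon45,(Taxon65,Taxon62),Taxon25),((Taxon36,((Taxon70,Taxon10),Taxon37)),(Taxon50,((Taxon9,Taxon28),((Taxon64,Taxon53),Taxon12))))),(((Taxon14,(Taxon48,Taxon34)),(Taxon3,Taxon17)),(Taxon75,(Taxon73,(Taxon15,(Taxon71,(Taxon13,Taxon8))))))).
From Taxon10 up to that node: 6 branches. From Taxon34 up to the same node: 5 branches. Total: 6 + 5 = 11.

11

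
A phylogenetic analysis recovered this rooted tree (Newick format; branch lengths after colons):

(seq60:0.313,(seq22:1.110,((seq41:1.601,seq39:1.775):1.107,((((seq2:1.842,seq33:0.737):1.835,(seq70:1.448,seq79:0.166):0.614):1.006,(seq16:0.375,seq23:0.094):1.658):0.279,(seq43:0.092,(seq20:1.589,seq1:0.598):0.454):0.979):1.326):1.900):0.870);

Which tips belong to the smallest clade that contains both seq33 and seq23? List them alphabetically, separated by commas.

Tracing seq33: it sits inside (seq2,seq33).
Tracing seq23: it sits inside (seq16,seq23).
The smallest clade enclosing both is (((seq2,seq33),(seq70,seq79)),(seq16,seq23)); the answer is its 6 terminal taxa in alphabetical order.

seq16, seq2, seq23, seq33, seq70, seq79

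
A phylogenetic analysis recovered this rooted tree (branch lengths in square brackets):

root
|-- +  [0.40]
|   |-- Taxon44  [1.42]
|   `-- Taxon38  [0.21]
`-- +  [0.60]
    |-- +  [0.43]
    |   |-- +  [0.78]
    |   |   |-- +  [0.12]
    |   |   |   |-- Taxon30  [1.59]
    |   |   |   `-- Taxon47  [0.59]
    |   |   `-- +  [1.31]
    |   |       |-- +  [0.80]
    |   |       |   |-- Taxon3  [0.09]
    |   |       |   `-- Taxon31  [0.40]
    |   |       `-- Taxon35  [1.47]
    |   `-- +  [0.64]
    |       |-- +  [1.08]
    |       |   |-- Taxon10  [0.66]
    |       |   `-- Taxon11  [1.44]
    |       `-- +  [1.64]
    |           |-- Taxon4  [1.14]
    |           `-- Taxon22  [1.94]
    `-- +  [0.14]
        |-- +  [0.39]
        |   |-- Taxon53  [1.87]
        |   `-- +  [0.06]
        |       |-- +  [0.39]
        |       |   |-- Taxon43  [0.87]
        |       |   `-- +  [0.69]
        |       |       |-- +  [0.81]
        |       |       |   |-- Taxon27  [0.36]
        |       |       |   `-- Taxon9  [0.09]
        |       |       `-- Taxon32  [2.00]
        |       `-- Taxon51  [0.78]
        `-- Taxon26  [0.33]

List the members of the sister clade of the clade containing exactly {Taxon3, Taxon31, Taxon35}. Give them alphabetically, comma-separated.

The clade containing exactly {Taxon3, Taxon31, Taxon35} attaches to the tree at the node subtending ((Taxon30,Taxon47),((Taxon3,Taxon31),Taxon35)).
The other lineage descending from that same node — the sister group — is (Taxon30,Taxon47); its 2 tips in alphabetical order are the answer.

Taxon30, Taxon47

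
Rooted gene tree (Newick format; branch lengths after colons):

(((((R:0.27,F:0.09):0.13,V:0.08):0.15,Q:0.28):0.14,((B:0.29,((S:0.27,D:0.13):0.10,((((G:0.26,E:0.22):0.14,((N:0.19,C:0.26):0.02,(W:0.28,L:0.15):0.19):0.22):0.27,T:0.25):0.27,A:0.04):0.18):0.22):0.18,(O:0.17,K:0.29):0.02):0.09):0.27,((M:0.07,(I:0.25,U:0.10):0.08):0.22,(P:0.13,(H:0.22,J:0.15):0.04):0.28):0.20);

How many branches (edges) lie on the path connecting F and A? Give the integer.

9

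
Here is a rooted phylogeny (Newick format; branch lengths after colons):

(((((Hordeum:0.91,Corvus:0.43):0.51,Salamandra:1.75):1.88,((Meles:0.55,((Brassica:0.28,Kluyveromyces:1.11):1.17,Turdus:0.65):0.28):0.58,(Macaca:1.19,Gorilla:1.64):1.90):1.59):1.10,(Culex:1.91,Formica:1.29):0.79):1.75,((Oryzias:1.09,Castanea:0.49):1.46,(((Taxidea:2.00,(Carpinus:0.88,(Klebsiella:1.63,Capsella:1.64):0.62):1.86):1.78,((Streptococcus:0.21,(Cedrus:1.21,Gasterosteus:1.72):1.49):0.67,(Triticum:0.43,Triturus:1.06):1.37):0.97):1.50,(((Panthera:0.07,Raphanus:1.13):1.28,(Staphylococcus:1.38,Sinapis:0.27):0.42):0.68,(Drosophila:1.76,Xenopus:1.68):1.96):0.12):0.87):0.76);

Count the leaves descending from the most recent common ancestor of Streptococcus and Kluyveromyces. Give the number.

28

The MRCA of Streptococcus and Kluyveromyces is the root, so the clade is the entire tree.
That clade contains 28 terminal taxa: Brassica, Capsella, Carpinus, Castanea, Cedrus, Corvus, Culex, Drosophila, Formica, Gasterosteus, Gorilla, Hordeum, Klebsiella, Kluyveromyces, Macaca, Meles, Oryzias, Panthera, Raphanus, Salamandra, Sinapis, Staphylococcus, Streptococcus, Taxidea, Triticum, Triturus, Turdus, Xenopus.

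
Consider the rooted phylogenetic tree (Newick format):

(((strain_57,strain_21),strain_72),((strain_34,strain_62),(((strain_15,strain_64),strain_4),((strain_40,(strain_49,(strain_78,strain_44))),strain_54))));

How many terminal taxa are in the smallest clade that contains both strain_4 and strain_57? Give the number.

The MRCA of strain_4 and strain_57 is the root, so the clade is the entire tree.
That clade contains 13 terminal taxa: strain_15, strain_21, strain_34, strain_4, strain_40, strain_44, strain_49, strain_54, strain_57, strain_62, strain_64, strain_72, strain_78.

13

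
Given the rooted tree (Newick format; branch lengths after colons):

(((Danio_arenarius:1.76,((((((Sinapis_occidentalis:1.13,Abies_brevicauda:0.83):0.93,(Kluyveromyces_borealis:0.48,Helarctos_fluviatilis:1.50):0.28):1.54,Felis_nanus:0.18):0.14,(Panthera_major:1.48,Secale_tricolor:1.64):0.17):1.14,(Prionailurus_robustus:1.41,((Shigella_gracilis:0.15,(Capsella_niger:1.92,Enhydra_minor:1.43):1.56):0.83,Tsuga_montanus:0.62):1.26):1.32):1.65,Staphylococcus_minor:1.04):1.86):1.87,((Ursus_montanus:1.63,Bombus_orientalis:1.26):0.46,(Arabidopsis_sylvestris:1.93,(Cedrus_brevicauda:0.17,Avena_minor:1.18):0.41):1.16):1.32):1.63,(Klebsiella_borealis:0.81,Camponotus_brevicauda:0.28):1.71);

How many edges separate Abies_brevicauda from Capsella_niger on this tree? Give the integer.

The MRCA of Abies_brevicauda and Capsella_niger is the node subtending (((((Sinapis_occidentalis,Abies_brevicauda),(Kluyveromyces_borealis,Helarctos_fluviatilis)),Felis_nanus),(Panthera_major,Secale_tricolor)),(Prionailurus_robustus,((Shigella_gracilis,(Capsella_niger,Enhydra_minor)),Tsuga_montanus))).
From Abies_brevicauda up to that node: 5 branches. From Capsella_niger up to the same node: 5 branches. Total: 5 + 5 = 10.

10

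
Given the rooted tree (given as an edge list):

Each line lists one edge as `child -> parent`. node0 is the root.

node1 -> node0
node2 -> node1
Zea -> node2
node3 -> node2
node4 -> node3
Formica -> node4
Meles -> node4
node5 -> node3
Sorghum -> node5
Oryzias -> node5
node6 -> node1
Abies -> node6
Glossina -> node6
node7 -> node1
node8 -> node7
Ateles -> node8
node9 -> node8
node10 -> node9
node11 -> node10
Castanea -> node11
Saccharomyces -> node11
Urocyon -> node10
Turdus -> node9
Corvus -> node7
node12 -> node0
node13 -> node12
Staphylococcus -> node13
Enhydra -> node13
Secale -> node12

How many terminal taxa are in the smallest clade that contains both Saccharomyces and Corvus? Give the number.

6

The MRCA of Saccharomyces and Corvus is the node subtending ((Ateles,(((Castanea,Saccharomyces),Urocyon),Turdus)),Corvus).
That clade contains 6 terminal taxa: Ateles, Castanea, Corvus, Saccharomyces, Turdus, Urocyon.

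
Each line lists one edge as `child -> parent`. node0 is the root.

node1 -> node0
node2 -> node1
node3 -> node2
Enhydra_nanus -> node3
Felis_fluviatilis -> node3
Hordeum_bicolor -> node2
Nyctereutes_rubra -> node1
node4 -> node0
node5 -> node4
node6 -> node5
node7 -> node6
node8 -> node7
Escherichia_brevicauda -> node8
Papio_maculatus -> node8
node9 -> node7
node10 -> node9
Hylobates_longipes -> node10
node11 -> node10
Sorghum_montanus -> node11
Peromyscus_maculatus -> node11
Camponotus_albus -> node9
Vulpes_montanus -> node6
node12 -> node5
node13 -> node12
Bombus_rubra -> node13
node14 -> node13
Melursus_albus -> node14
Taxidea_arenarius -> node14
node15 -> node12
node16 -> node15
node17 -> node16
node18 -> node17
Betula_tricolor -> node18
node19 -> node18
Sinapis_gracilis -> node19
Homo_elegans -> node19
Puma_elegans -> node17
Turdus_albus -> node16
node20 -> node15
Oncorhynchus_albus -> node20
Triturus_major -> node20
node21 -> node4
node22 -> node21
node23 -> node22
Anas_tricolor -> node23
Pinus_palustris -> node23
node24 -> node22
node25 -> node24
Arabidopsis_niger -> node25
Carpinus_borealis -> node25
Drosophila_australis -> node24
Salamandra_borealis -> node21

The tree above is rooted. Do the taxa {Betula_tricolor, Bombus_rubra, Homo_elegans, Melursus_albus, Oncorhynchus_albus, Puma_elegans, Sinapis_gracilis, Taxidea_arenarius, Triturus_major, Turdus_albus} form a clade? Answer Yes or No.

Yes

The most recent common ancestor of these taxa subtends ((Bombus_rubra,(Melursus_albus,Taxidea_arenarius)),((((Betula_tricolor,(Sinapis_gracilis,Homo_elegans)),Puma_elegans),Turdus_albus),(Oncorhynchus_albus,Triturus_major))).
That clade has exactly 10 tips — every listed taxon and nothing else — so the group is monophyletic.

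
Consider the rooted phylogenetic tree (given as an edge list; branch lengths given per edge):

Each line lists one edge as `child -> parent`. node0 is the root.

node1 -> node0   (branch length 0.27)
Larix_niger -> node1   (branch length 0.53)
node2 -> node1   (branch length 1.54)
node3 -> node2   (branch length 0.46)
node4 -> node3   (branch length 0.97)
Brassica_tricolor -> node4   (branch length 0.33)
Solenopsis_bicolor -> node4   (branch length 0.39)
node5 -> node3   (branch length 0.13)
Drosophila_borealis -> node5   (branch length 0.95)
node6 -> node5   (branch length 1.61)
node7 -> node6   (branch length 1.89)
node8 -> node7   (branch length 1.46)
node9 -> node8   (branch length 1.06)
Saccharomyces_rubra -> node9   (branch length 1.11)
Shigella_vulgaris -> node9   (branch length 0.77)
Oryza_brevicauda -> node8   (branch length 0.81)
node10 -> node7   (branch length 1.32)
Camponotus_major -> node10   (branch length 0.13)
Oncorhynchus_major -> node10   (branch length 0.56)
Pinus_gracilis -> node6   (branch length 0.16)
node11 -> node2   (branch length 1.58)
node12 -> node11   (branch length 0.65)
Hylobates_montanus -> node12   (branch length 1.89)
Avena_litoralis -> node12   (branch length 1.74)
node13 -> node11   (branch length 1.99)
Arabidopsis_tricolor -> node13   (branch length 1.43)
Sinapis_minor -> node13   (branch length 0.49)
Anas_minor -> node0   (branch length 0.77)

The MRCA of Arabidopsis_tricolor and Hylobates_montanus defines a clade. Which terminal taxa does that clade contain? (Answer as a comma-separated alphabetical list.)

Arabidopsis_tricolor, Avena_litoralis, Hylobates_montanus, Sinapis_minor

Tracing Arabidopsis_tricolor: it sits inside (Arabidopsis_tricolor,Sinapis_minor).
Tracing Hylobates_montanus: it sits inside (Hylobates_montanus,Avena_litoralis).
The smallest clade enclosing both is ((Hylobates_montanus,Avena_litoralis),(Arabidopsis_tricolor,Sinapis_minor)); the answer is its 4 terminal taxa in alphabetical order.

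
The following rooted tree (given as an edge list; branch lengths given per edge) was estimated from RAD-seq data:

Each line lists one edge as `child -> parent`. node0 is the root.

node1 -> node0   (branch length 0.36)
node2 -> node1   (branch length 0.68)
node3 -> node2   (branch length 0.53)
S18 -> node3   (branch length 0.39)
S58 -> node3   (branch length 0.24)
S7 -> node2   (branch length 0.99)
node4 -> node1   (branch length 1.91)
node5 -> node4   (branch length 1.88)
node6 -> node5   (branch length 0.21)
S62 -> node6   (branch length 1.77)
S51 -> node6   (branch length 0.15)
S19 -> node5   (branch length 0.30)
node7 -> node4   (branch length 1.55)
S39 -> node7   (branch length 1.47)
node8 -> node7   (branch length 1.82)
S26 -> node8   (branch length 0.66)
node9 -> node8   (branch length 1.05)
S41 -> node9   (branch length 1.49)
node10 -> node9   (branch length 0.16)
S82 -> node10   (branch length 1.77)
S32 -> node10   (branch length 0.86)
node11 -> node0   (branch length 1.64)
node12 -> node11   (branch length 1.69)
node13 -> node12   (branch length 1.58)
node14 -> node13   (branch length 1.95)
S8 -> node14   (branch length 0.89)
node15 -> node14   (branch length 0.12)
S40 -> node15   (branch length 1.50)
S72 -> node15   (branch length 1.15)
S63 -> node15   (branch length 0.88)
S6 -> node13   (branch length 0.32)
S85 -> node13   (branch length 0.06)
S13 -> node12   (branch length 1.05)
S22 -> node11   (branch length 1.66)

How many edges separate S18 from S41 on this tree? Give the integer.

The MRCA of S18 and S41 is the node subtending (((S18,S58),S7),(((S62,S51),S19),(S39,(S26,(S41,(S82,S32)))))).
From S18 up to that node: 3 branches. From S41 up to the same node: 5 branches. Total: 3 + 5 = 8.

8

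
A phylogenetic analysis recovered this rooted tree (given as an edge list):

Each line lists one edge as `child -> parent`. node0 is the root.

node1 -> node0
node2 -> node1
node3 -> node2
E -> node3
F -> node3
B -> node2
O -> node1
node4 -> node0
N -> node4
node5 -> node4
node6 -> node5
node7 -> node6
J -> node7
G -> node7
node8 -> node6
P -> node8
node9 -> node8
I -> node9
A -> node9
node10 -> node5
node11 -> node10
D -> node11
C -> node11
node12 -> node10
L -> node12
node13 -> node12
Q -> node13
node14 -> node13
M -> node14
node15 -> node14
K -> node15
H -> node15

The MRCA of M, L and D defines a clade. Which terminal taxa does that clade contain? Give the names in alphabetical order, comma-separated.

C, D, H, K, L, M, Q

Tracing M: it sits inside (M,(K,H)).
Tracing L: it sits inside (L,(Q,(M,(K,H)))).
Tracing D: it sits inside (D,C).
The smallest clade enclosing all 3 is ((D,C),(L,(Q,(M,(K,H))))); the answer is its 7 terminal taxa in alphabetical order.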